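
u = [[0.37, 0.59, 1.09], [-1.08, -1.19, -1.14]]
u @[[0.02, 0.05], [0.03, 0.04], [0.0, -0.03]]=[[0.03, 0.01], [-0.06, -0.07]]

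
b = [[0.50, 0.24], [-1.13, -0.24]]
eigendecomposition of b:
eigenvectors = [[(-0.3-0.29j),(-0.3+0.29j)], [0.91+0.00j,0.91-0.00j]]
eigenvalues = [(0.13+0.37j), (0.13-0.37j)]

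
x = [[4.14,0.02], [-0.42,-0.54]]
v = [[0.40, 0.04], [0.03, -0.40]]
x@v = [[1.66, 0.16], [-0.18, 0.2]]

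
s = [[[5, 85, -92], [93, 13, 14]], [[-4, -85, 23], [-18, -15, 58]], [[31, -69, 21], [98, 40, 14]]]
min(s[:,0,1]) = -85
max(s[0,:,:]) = 93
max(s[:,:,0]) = 98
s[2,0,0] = 31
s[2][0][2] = 21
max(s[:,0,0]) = 31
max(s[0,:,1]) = 85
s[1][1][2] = 58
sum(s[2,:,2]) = 35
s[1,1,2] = 58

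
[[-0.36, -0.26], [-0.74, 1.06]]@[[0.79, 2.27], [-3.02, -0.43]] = [[0.5, -0.71], [-3.79, -2.14]]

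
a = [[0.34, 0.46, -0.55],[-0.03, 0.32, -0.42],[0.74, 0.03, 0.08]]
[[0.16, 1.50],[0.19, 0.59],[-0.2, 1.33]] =a@[[-0.5, 1.67], [2.25, 2.35], [1.29, 0.27]]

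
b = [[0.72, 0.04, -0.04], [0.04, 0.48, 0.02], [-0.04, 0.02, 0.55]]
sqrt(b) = [[0.85,0.03,-0.03], [0.03,0.69,0.01], [-0.03,0.01,0.74]]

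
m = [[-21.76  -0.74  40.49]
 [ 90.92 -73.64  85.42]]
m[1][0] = 90.92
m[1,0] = 90.92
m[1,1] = -73.64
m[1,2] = 85.42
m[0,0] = -21.76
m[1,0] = 90.92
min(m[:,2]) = 40.49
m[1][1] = -73.64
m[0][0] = -21.76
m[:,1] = [-0.74, -73.64]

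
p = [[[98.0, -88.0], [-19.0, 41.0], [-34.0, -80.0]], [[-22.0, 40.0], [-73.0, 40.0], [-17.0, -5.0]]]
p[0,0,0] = 98.0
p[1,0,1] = 40.0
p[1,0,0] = -22.0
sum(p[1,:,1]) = 75.0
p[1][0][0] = -22.0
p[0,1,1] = 41.0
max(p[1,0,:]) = 40.0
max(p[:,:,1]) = 41.0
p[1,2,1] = -5.0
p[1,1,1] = 40.0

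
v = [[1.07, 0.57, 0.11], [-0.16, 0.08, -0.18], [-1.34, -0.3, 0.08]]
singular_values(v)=[1.82, 0.28, 0.22]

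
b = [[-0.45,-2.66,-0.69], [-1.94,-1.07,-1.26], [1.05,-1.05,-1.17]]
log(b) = [[0.67+1.70j, (0.46+1.47j), 0.49-0.29j], [0.12+1.46j, (0.99+1.65j), (0.43+0.3j)], [(0.07-1.04j), (-0.08+1.07j), 0.34+2.93j]]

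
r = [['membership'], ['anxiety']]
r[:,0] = ['membership', 'anxiety']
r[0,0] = 'membership'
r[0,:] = ['membership']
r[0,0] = 'membership'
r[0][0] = 'membership'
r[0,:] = ['membership']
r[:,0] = ['membership', 'anxiety']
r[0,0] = 'membership'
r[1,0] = 'anxiety'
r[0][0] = 'membership'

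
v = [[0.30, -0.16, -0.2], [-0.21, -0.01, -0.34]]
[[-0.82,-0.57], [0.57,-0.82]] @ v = [[-0.13, 0.14, 0.36], [0.34, -0.08, 0.16]]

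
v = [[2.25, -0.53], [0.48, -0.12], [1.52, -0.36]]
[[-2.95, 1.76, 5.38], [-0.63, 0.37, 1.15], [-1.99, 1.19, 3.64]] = v@[[-1.35, 0.9, 2.21], [-0.17, 0.5, -0.77]]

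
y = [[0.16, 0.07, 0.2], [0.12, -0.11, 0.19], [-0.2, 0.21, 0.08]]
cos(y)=[[1.00, -0.02, -0.03],[0.02, 0.97, -0.01],[0.01, 0.01, 1.0]]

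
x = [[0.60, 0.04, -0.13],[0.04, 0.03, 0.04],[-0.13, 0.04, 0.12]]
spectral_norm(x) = 0.63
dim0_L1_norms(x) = [0.77, 0.11, 0.29]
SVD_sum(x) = [[0.6, 0.03, -0.15], [0.03, 0.0, -0.01], [-0.15, -0.01, 0.04]] + [[0.0,0.01,0.02], [0.01,0.03,0.05], [0.02,0.05,0.08]] + [[0.0, -0.00, 0.00], [-0.0, 0.00, -0.00], [0.00, -0.00, 0.00]]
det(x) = 0.00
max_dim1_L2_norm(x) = 0.62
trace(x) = 0.75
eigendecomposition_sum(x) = [[0.60, 0.03, -0.15], [0.03, 0.0, -0.01], [-0.15, -0.01, 0.04]] + [[0.0,0.01,0.02], [0.01,0.03,0.05], [0.02,0.05,0.08]] + [[0.0, -0.0, 0.0], [-0.0, 0.00, -0.0], [0.0, -0.0, 0.0]]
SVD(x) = [[-0.97, -0.19, 0.16], [-0.05, -0.49, -0.87], [0.24, -0.85, 0.47]] @ diag([0.6343433955655665, 0.11448618528610491, 0.0011704191483285402]) @ [[-0.97, -0.05, 0.24], [-0.19, -0.49, -0.85], [0.16, -0.87, 0.47]]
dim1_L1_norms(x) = [0.77, 0.11, 0.29]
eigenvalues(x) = [0.63, 0.11, 0.0]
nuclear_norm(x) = 0.75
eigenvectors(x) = [[0.97, 0.19, -0.16],[0.05, 0.49, 0.87],[-0.24, 0.85, -0.47]]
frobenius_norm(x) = 0.64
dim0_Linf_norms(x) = [0.6, 0.04, 0.13]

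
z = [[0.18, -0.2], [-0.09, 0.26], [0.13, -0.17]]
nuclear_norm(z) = 0.51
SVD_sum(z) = [[0.14, -0.22],[-0.14, 0.23],[0.11, -0.18]] + [[0.04, 0.02], [0.05, 0.03], [0.02, 0.01]]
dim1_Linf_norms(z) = [0.2, 0.26, 0.17]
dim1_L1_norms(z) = [0.38, 0.35, 0.3]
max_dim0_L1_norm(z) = 0.63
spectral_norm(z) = 0.43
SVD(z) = [[-0.61, -0.58], [0.62, -0.77], [-0.49, -0.25]] @ diag([0.43305827823331655, 0.07975291627016168]) @ [[-0.53, 0.85], [-0.85, -0.53]]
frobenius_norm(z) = 0.44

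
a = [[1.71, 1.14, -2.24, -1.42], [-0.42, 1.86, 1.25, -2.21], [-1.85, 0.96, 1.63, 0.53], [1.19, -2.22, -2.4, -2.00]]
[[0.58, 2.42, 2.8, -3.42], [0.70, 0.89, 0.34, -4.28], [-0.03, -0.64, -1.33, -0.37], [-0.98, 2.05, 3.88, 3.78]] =a @ [[0.43,  -0.44,  -0.63,  -1.24], [0.38,  0.32,  -0.03,  -1.96], [0.23,  -0.9,  -1.26,  -0.55], [0.05,  -0.56,  -0.77,  0.21]]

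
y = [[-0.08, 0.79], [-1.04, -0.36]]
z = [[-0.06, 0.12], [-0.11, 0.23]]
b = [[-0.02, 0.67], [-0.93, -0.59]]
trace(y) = -0.44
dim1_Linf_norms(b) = [0.67, 0.93]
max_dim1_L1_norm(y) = 1.4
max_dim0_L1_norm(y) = 1.15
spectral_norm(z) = 0.29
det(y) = 0.85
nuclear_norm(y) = 1.88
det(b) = 0.63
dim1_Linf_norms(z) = [0.12, 0.23]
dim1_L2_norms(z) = [0.13, 0.25]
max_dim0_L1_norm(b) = 1.26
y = b + z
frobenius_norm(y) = 1.36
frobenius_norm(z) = 0.29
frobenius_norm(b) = 1.29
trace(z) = 0.17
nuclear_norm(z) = 0.29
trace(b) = -0.61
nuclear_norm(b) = 1.71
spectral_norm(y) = 1.13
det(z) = -0.00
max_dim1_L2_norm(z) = 0.25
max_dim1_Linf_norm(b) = 0.93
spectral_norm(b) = 1.17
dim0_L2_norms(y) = [1.04, 0.87]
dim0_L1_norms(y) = [1.12, 1.15]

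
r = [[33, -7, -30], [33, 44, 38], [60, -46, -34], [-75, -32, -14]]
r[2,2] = -34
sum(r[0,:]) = -4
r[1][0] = 33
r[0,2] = -30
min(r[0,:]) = -30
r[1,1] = 44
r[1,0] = 33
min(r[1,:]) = 33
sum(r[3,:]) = -121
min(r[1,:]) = 33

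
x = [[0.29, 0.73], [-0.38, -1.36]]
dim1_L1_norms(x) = [1.02, 1.74]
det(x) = -0.12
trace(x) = -1.07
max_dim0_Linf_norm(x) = 1.36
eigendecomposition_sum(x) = [[0.11, 0.06], [-0.03, -0.01]] + [[0.18, 0.67], [-0.35, -1.35]]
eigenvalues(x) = [0.1, -1.17]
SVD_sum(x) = [[0.23, 0.75], [-0.41, -1.35]] + [[0.06, -0.02], [0.03, -0.01]]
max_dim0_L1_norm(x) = 2.09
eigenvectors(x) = [[0.97, -0.45], [-0.25, 0.89]]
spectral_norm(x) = 1.61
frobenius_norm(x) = 1.62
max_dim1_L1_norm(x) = 1.74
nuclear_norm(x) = 1.69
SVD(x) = [[-0.49, 0.87], [0.87, 0.49]] @ diag([1.6142325146100216, 0.07248026473327845]) @ [[-0.29, -0.96], [0.96, -0.29]]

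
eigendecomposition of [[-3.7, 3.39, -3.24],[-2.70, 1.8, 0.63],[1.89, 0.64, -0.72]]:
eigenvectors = [[(-0.77+0j), -0.77-0.00j, 0.25+0.00j], [(-0.28-0.32j), -0.28+0.32j, (0.84+0j)], [0.11+0.45j, 0.11-0.45j, 0.49+0.00j]]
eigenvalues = [(-1.99+3.32j), (-1.99-3.32j), (1.36+0j)]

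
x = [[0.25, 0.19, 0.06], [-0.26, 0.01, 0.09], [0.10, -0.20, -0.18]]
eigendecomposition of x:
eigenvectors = [[-0.29-0.24j, -0.29+0.24j, 0.24+0.00j], [0.67+0.00j, (0.67-0j), -0.57+0.00j], [(-0.6+0.23j), -0.60-0.23j, 0.79+0.00j]]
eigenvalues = [(0.04+0.13j), (0.04-0.13j), (-0+0j)]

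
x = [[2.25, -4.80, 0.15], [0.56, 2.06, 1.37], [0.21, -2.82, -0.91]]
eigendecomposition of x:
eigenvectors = [[(0.87+0j), (0.87-0j), (-0.67+0j)], [0.11-0.37j, 0.11+0.37j, (-0.28+0j)], [(0.16+0.27j), (0.16-0.27j), 0.69+0.00j]]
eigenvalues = [(1.68+2.06j), (1.68-2.06j), (0.05+0j)]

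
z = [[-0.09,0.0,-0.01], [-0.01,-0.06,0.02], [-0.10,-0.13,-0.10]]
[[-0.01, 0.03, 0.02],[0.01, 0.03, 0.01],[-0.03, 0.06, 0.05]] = z @ [[0.04, -0.32, -0.25], [-0.04, -0.42, -0.19], [0.34, 0.24, 0.02]]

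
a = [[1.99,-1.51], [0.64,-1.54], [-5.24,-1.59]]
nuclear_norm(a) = 8.24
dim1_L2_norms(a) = [2.5, 1.67, 5.48]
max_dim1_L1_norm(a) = 6.83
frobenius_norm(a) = 6.25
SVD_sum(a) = [[1.68, 0.29], [0.37, 0.06], [-5.36, -0.92]] + [[0.31, -1.80], [0.27, -1.6], [0.12, -0.67]]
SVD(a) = [[-0.30, -0.72], [-0.07, -0.64], [0.95, -0.27]] @ diag([5.706972487351465, 2.537235706160037]) @ [[-0.99, -0.17],[-0.17, 0.99]]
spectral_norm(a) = 5.71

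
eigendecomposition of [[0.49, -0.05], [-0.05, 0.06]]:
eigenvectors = [[0.99, 0.11],[-0.11, 0.99]]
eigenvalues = [0.5, 0.05]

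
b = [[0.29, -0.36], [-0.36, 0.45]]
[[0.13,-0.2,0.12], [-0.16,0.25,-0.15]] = b@[[0.65,-1.00,0.54], [0.16,-0.24,0.09]]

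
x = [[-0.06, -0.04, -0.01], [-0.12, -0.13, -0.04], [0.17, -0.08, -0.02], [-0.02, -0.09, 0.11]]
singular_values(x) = [0.22, 0.18, 0.12]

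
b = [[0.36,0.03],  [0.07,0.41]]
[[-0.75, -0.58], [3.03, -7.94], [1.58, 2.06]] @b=[[-0.31,  -0.26], [0.53,  -3.16], [0.71,  0.89]]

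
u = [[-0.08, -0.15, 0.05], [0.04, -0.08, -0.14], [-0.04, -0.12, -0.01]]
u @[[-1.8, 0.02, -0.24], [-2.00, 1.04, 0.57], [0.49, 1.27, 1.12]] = [[0.47, -0.09, -0.01], [0.02, -0.26, -0.21], [0.31, -0.14, -0.07]]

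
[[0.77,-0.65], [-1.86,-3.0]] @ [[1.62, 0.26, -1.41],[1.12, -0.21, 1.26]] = [[0.52,0.34,-1.9], [-6.37,0.15,-1.16]]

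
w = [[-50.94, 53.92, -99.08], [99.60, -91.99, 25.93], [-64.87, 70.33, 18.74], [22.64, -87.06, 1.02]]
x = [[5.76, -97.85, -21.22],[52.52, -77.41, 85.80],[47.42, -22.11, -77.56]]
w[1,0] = 99.6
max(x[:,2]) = 85.8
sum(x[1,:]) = 60.910000000000004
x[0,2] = -21.22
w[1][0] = 99.6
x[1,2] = 85.8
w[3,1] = -87.06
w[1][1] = -91.99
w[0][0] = -50.94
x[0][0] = 5.76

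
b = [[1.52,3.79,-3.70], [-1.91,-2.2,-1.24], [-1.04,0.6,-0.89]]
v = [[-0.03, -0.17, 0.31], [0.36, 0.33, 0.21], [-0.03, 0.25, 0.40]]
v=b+[[-1.55, -3.96, 4.01], [2.27, 2.53, 1.45], [1.01, -0.35, 1.29]]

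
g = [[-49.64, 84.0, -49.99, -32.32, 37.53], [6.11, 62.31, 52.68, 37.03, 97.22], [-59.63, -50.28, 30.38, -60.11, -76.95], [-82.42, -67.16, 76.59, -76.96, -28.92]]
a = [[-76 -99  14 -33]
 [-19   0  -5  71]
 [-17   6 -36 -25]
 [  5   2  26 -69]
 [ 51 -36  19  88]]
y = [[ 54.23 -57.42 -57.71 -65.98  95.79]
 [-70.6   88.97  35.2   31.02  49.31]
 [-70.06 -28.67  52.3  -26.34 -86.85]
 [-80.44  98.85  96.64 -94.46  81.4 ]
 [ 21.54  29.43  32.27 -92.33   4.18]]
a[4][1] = -36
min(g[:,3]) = -76.96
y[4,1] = 29.43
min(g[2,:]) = -76.95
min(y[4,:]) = -92.33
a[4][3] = 88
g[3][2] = 76.59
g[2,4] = -76.95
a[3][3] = -69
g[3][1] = -67.16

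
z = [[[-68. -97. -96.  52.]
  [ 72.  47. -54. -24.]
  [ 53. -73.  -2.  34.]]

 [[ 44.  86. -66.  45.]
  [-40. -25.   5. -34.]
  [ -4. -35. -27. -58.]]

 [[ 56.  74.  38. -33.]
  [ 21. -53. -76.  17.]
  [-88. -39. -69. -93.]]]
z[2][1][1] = -53.0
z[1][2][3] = -58.0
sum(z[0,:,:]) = -156.0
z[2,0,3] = -33.0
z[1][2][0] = -4.0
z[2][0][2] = 38.0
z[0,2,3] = 34.0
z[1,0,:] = [44.0, 86.0, -66.0, 45.0]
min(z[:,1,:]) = -76.0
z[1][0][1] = 86.0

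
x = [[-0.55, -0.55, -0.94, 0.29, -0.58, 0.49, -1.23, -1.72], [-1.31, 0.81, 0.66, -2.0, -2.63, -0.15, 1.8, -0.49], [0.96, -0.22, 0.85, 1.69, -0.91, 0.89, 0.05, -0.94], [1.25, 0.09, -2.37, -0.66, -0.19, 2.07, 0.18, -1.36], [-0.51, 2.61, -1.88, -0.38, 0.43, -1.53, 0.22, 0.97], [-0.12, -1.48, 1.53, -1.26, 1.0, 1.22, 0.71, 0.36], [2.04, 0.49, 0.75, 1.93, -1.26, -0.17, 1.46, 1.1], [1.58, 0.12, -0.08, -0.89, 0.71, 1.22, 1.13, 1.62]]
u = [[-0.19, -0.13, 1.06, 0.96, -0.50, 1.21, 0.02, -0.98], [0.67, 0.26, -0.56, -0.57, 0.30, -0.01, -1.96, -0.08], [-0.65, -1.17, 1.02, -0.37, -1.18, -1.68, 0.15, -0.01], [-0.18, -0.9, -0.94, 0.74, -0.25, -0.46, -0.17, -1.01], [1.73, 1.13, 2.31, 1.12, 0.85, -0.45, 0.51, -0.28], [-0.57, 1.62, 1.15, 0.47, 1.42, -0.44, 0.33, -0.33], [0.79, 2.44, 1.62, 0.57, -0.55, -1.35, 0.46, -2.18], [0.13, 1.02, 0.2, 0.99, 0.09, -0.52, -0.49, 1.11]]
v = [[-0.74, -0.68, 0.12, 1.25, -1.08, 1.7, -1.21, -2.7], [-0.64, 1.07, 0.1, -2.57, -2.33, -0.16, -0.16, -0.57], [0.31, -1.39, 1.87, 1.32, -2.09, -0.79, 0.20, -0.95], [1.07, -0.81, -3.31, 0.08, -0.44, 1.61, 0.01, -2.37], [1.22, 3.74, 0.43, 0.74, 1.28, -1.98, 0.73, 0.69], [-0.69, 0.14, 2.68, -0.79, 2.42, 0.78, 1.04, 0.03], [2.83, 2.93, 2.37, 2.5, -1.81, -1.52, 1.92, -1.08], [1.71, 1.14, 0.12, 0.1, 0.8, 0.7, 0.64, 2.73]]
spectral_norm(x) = 4.71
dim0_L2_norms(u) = [2.21, 3.63, 3.56, 2.17, 2.2, 2.64, 2.17, 2.86]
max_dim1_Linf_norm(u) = 2.44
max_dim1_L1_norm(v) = 16.96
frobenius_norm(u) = 7.76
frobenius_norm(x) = 9.54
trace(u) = 3.81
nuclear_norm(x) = 22.49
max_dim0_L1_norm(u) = 8.86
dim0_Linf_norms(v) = [2.83, 3.74, 3.31, 2.57, 2.42, 1.98, 1.92, 2.73]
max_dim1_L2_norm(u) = 4.08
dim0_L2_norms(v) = [3.89, 5.3, 5.24, 4.17, 4.75, 3.67, 2.69, 4.82]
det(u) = 517.86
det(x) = -58.95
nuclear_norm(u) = 19.49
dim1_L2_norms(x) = [2.57, 4.15, 2.66, 3.72, 3.78, 3.04, 3.69, 3.03]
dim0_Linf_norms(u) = [1.73, 2.44, 2.31, 1.12, 1.42, 1.68, 1.96, 2.18]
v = x + u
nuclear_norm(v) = 30.06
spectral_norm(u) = 5.38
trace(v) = 8.99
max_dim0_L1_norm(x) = 9.1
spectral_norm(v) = 7.76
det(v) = -2384.72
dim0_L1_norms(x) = [8.32, 6.37, 9.06, 9.1, 7.71, 7.74, 6.78, 8.56]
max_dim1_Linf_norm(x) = 2.63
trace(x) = 5.18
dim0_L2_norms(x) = [3.38, 3.21, 3.76, 3.69, 3.38, 3.27, 2.96, 3.29]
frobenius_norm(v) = 12.43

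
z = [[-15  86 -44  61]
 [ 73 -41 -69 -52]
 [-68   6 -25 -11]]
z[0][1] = 86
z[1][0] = 73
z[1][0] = 73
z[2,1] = 6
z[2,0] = -68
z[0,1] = 86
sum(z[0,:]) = 88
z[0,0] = -15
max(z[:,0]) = 73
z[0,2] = -44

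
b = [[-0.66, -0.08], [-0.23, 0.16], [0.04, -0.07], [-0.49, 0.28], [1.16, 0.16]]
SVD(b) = [[-0.46,0.16], [-0.16,-0.45], [0.03,0.19], [-0.33,-0.79], [0.81,-0.33]] @ diag([1.4414434191479122, 0.3727477288933849]) @ [[1.0, 0.03], [0.03, -1.00]]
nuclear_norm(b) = 1.81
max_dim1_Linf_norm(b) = 1.16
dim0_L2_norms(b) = [1.44, 0.38]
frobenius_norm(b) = 1.49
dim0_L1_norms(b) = [2.58, 0.75]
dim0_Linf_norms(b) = [1.16, 0.28]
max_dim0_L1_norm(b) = 2.58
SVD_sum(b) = [[-0.66,  -0.02],  [-0.22,  -0.01],  [0.04,  0.0],  [-0.48,  -0.02],  [1.16,  0.04]] + [[0.00, -0.06], [-0.01, 0.17], [0.0, -0.07], [-0.01, 0.30], [-0.0, 0.12]]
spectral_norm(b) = 1.44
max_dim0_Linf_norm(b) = 1.16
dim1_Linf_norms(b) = [0.66, 0.23, 0.07, 0.49, 1.16]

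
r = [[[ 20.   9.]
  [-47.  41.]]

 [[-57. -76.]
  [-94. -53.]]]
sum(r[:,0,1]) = -67.0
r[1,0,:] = [-57.0, -76.0]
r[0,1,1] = 41.0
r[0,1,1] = 41.0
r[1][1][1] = -53.0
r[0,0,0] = 20.0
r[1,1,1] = -53.0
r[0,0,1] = 9.0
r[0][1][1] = 41.0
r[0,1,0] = -47.0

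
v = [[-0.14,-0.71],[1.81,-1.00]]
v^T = [[-0.14, 1.81], [-0.71, -1.00]]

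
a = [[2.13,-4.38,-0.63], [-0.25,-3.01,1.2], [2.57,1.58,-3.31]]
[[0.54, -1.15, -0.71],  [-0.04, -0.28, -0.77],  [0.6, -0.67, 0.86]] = a @ [[0.26,-0.08,0.01], [0.00,0.19,0.19], [0.02,0.23,-0.16]]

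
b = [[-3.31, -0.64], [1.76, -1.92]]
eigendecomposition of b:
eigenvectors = [[(0.34-0.39j),(0.34+0.39j)], [-0.86+0.00j,(-0.86-0j)]]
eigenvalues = [(-2.62+0.8j), (-2.62-0.8j)]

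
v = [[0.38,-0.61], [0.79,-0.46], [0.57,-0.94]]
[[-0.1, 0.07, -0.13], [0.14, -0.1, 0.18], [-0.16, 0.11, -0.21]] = v @ [[0.42, -0.30, 0.56], [0.42, -0.3, 0.56]]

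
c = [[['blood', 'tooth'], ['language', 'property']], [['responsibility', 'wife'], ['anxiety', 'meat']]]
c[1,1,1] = 'meat'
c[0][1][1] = 'property'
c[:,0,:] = [['blood', 'tooth'], ['responsibility', 'wife']]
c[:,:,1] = [['tooth', 'property'], ['wife', 'meat']]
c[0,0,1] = 'tooth'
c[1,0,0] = 'responsibility'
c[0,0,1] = 'tooth'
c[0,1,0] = 'language'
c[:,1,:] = [['language', 'property'], ['anxiety', 'meat']]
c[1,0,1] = 'wife'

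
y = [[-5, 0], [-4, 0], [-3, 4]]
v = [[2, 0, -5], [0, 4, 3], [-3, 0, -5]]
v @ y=[[5, -20], [-25, 12], [30, -20]]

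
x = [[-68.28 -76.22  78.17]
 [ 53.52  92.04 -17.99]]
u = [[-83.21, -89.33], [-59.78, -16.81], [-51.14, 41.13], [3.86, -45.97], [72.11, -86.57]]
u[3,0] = 3.86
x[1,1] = 92.04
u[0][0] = -83.21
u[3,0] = 3.86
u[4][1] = -86.57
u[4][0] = 72.11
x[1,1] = 92.04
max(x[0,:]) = 78.17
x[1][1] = 92.04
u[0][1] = -89.33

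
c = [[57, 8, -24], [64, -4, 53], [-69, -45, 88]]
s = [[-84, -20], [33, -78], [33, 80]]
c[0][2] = -24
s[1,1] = -78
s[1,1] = -78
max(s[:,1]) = 80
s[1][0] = 33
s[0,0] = -84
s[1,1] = -78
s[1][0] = 33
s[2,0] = 33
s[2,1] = 80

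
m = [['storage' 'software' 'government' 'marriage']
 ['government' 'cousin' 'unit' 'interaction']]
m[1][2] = 'unit'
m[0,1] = 'software'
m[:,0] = ['storage', 'government']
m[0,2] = 'government'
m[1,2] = 'unit'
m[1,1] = 'cousin'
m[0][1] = 'software'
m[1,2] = 'unit'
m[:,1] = ['software', 'cousin']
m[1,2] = 'unit'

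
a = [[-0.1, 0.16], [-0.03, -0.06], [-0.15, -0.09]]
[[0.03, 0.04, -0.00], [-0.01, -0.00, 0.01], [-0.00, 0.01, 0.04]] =a@[[-0.05, -0.14, -0.19], [0.13, 0.14, -0.15]]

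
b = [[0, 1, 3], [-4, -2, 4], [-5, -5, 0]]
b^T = [[0, -4, -5], [1, -2, -5], [3, 4, 0]]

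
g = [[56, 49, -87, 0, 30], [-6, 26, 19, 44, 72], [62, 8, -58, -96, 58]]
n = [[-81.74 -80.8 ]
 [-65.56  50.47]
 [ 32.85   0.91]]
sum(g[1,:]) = 155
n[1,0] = -65.56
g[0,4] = 30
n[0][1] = -80.8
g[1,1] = 26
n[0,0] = -81.74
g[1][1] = 26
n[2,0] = 32.85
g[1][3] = 44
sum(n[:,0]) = -114.45000000000002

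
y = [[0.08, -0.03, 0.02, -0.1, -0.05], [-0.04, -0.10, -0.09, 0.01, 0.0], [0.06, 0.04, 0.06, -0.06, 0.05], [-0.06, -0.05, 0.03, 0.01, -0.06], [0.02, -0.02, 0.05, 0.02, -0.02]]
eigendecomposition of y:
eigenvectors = [[(-0.49+0j), -0.21+0.00j, 0.44+0.00j, 0.52+0.02j, 0.52-0.02j],[0.38+0.00j, 0.41+0.00j, 0.68+0.00j, -0.25-0.10j, (-0.25+0.1j)],[(-0.69+0j), (-0.75+0j), -0.12+0.00j, (-0.05+0.23j), -0.05-0.23j],[(0.11+0j), -0.02+0.00j, 0.57+0.00j, 0.62+0.00j, 0.62-0.00j],[(-0.36+0j), (-0.48+0j), -0.01+0.00j, (0.12-0.45j), (0.12+0.45j)]]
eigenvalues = [(0.12+0j), (0.08+0j), (-0.1+0j), (-0.03+0.06j), (-0.03-0.06j)]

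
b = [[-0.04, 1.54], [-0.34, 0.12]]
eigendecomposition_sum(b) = [[-0.02+0.36j, 0.77-0.04j],[(-0.17+0.01j), 0.06+0.36j]] + [[(-0.02-0.36j), 0.77+0.04j], [(-0.17-0.01j), 0.06-0.36j]]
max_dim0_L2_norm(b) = 1.54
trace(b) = 0.08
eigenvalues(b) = [(0.04+0.72j), (0.04-0.72j)]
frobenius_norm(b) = 1.58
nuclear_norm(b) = 1.88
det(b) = 0.52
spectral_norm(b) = 1.55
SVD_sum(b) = [[-0.07,  1.54], [-0.01,  0.14]] + [[0.03, 0.00], [-0.33, -0.02]]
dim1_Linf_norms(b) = [1.54, 0.34]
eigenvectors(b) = [[0.91+0.00j, (0.91-0j)], [0.05+0.42j, (0.05-0.42j)]]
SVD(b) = [[-1.00, -0.09], [-0.09, 1.00]] @ diag([1.546160516923988, 0.3355408408902639]) @ [[0.04, -1.00], [-1.00, -0.04]]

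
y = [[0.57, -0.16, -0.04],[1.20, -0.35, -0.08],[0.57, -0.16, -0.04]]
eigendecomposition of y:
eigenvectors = [[0.41, -0.26, 0.15], [0.82, -0.93, 0.30], [0.41, -0.26, 0.94]]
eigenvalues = [0.21, -0.03, 0.0]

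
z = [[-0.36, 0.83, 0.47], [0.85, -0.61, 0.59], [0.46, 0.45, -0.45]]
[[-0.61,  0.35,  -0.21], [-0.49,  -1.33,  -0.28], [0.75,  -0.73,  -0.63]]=z @ [[0.34, -1.58, -0.77],[0.10, -0.17, -0.60],[-1.21, -0.16, 0.02]]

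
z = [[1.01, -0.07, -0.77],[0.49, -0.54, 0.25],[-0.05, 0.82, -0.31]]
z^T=[[1.01, 0.49, -0.05], [-0.07, -0.54, 0.82], [-0.77, 0.25, -0.31]]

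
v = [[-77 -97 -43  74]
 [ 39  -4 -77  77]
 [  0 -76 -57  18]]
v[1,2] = -77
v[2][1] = -76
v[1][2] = -77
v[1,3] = 77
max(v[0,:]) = 74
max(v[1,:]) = 77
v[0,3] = 74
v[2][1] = -76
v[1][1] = -4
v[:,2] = [-43, -77, -57]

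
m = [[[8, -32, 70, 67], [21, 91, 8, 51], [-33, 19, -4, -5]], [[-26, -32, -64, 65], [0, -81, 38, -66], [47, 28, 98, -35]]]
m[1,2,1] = 28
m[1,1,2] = 38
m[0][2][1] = 19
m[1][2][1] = 28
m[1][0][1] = -32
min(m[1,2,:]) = -35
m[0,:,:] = [[8, -32, 70, 67], [21, 91, 8, 51], [-33, 19, -4, -5]]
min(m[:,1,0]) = 0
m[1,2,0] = 47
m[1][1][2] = 38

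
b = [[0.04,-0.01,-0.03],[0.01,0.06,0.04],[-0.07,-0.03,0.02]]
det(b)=0.000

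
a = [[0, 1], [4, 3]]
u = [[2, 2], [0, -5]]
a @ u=[[0, -5], [8, -7]]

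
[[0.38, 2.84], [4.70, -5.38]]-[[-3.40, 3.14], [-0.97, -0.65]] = [[3.78,-0.30], [5.67,-4.73]]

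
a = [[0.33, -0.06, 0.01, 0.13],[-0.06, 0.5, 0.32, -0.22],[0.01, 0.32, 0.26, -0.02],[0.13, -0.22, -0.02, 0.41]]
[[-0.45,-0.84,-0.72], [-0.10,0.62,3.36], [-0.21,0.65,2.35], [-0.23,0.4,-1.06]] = a @ [[-1.2, -3.49, -1.74],  [1.93, 0.28, 2.44],  [-3.07, 2.48, 6.07],  [0.71, 2.36, -0.44]]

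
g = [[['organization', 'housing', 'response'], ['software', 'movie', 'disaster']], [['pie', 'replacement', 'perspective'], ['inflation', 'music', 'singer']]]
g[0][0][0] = 'organization'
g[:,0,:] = [['organization', 'housing', 'response'], ['pie', 'replacement', 'perspective']]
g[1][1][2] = 'singer'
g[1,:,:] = [['pie', 'replacement', 'perspective'], ['inflation', 'music', 'singer']]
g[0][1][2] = 'disaster'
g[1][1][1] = 'music'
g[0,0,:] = ['organization', 'housing', 'response']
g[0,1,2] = 'disaster'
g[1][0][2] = 'perspective'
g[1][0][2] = 'perspective'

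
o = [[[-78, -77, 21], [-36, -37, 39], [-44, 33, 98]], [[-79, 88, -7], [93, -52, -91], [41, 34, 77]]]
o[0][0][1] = -77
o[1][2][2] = 77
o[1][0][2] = -7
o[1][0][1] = 88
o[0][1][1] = -37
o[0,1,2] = 39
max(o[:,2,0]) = 41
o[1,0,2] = -7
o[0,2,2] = 98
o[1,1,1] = -52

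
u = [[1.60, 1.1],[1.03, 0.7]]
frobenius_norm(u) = 2.31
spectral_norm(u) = 2.31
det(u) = -0.01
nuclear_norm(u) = 2.31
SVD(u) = [[-0.84, -0.54], [-0.54, 0.84]] @ diag([2.306700725769667, 0.0056357549355097345]) @ [[-0.82, -0.57], [0.57, -0.82]]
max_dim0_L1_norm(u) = 2.63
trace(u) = 2.30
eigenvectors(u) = [[0.84,  -0.57], [0.54,  0.82]]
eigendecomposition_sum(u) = [[1.60, 1.1],  [1.03, 0.70]] + [[-0.0, 0.0], [0.00, -0.00]]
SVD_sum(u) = [[1.6,1.1], [1.03,0.7]] + [[-0.0, 0.00], [0.0, -0.00]]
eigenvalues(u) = [2.31, -0.01]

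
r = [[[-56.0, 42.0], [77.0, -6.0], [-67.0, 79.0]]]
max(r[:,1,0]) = 77.0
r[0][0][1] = 42.0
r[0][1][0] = 77.0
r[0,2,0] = -67.0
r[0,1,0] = 77.0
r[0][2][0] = -67.0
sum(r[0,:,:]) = 69.0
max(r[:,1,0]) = 77.0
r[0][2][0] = -67.0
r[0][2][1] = 79.0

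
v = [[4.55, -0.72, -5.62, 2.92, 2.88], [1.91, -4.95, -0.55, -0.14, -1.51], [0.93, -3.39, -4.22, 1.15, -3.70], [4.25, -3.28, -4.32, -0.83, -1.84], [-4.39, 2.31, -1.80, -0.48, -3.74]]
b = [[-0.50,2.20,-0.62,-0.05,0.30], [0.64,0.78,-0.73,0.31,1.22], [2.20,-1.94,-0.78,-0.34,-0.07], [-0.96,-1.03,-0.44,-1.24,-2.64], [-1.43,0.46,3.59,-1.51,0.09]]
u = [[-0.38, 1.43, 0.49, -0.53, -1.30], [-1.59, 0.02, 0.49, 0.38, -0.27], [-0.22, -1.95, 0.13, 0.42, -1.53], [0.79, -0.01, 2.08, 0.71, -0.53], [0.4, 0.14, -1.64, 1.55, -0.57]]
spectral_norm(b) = 4.66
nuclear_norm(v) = 28.11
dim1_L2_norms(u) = [2.1, 1.73, 2.53, 2.39, 2.37]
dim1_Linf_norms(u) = [1.43, 1.59, 1.95, 2.08, 1.64]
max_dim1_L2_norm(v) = 8.34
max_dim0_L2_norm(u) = 2.74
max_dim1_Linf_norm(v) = 5.62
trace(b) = -1.65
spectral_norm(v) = 11.88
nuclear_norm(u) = 10.86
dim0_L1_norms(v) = [16.03, 14.65, 16.51, 5.52, 13.67]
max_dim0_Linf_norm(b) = 3.59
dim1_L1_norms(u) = [4.13, 2.75, 4.25, 4.12, 4.3]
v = u @ b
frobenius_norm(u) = 5.01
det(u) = -40.30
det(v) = -564.15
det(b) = 14.06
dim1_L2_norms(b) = [2.36, 1.77, 3.05, 3.27, 4.18]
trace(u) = -0.09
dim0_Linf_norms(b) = [2.2, 2.2, 3.59, 1.51, 2.64]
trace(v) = -9.19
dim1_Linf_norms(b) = [2.2, 1.22, 2.2, 2.64, 3.59]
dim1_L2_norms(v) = [8.34, 5.55, 6.72, 7.18, 6.49]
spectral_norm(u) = 2.84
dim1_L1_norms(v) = [16.69, 9.06, 13.39, 14.52, 12.72]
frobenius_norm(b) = 6.79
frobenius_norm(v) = 15.47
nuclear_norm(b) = 12.74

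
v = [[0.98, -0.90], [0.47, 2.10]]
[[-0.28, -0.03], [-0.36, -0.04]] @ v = [[-0.29,  0.19], [-0.37,  0.24]]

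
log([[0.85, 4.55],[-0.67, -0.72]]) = [[1.21, 4.46], [-0.66, -0.32]]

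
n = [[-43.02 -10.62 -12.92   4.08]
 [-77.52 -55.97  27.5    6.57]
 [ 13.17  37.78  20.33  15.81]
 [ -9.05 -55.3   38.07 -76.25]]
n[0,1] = -10.62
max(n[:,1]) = 37.78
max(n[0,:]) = 4.08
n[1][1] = -55.97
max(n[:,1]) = 37.78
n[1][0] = -77.52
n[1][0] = -77.52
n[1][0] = -77.52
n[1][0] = -77.52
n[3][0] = -9.05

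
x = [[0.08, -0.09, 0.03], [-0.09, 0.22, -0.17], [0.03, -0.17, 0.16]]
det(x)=-0.000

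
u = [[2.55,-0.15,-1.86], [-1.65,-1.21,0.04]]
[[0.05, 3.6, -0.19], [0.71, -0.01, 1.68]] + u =[[2.60, 3.45, -2.05],[-0.94, -1.22, 1.72]]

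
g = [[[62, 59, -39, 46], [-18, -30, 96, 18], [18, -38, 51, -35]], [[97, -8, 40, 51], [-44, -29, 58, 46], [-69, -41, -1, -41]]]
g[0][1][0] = -18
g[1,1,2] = 58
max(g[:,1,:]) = 96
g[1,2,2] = -1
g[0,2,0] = 18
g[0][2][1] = -38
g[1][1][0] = -44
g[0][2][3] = -35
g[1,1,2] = 58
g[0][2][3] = -35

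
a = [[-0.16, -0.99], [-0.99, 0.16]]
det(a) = -1.01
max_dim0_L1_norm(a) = 1.15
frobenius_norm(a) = 1.42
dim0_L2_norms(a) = [1.0, 1.0]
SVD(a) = [[-0.16, -0.99], [-0.99, 0.16]] @ diag([1.002845950283492, 1.0028459502834917]) @ [[1.0, 0.00],[0.0, 1.0]]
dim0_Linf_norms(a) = [0.99, 0.99]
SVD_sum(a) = [[-0.16, 0.0], [-0.99, 0.0]] + [[0.00, -0.99],[0.00, 0.16]]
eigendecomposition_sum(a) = [[-0.58, -0.5], [-0.49, -0.42]] + [[0.42, -0.5], [-0.50, 0.58]]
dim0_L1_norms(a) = [1.15, 1.15]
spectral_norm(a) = 1.00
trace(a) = 0.00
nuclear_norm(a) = 2.01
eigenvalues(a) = [-1.0, 1.0]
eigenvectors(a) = [[-0.76, 0.65], [-0.65, -0.76]]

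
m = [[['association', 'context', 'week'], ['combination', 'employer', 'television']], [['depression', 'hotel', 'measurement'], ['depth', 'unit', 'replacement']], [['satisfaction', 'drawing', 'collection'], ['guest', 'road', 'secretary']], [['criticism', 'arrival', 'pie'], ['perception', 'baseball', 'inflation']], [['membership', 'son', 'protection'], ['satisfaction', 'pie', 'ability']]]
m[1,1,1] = 'unit'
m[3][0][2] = 'pie'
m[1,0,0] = 'depression'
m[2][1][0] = 'guest'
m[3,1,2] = 'inflation'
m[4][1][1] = 'pie'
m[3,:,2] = ['pie', 'inflation']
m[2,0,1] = 'drawing'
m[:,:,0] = [['association', 'combination'], ['depression', 'depth'], ['satisfaction', 'guest'], ['criticism', 'perception'], ['membership', 'satisfaction']]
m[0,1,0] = 'combination'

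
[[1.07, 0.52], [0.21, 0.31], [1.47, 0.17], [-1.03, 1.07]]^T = [[1.07, 0.21, 1.47, -1.03], [0.52, 0.31, 0.17, 1.07]]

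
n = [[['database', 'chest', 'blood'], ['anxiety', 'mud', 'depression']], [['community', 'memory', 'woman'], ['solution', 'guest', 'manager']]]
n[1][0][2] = 'woman'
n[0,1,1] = 'mud'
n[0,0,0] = 'database'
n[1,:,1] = ['memory', 'guest']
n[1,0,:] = ['community', 'memory', 'woman']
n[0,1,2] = 'depression'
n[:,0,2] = ['blood', 'woman']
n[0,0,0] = 'database'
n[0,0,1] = 'chest'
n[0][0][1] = 'chest'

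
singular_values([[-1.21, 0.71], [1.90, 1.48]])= [2.48, 1.26]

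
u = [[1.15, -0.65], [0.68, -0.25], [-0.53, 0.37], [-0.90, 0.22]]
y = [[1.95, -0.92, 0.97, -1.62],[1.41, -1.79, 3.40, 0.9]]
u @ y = [[1.33, 0.11, -1.09, -2.45], [0.97, -0.18, -0.19, -1.33], [-0.51, -0.17, 0.74, 1.19], [-1.44, 0.43, -0.13, 1.66]]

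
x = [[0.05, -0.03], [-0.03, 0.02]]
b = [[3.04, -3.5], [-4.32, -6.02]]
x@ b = [[0.28, 0.01], [-0.18, -0.02]]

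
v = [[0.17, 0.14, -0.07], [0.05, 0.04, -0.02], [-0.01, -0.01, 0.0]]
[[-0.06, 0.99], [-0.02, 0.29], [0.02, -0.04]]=v@ [[-2.13,1.90], [0.34,2.53], [-3.67,-4.45]]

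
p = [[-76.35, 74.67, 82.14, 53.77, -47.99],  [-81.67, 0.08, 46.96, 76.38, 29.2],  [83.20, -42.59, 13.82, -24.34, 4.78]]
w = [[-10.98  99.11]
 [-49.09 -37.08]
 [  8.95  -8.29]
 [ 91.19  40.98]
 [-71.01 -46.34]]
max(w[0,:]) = 99.11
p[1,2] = 46.96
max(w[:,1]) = 99.11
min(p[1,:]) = -81.67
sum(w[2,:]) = 0.6600000000000001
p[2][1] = -42.59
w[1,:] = [-49.09, -37.08]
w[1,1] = -37.08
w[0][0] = -10.98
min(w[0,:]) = -10.98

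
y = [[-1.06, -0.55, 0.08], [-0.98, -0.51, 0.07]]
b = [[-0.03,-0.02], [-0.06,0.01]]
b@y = [[0.05, 0.03, -0.00], [0.05, 0.03, -0.0]]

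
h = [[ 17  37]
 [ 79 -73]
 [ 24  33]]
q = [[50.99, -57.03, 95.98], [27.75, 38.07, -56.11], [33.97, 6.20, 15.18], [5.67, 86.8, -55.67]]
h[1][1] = -73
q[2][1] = 6.2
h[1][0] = 79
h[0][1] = 37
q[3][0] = 5.67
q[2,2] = 15.18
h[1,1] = -73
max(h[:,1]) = 37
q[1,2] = -56.11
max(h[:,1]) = 37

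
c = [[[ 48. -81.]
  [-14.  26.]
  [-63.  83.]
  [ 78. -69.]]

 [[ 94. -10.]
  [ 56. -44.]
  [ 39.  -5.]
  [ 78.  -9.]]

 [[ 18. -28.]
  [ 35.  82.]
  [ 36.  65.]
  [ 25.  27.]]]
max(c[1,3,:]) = 78.0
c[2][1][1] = 82.0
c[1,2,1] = -5.0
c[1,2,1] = -5.0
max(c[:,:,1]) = 83.0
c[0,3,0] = 78.0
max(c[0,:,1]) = 83.0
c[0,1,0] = -14.0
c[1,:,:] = [[94.0, -10.0], [56.0, -44.0], [39.0, -5.0], [78.0, -9.0]]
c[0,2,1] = 83.0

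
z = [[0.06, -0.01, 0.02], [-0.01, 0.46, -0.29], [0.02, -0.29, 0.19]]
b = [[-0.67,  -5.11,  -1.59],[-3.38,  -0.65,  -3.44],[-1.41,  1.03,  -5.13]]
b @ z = [[-0.02, -1.88, 1.17],[-0.27, 0.73, -0.53],[-0.20, 1.98, -1.30]]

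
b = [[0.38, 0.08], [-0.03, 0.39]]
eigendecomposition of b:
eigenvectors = [[(0.85+0j), (0.85-0j)],[0.05+0.52j, 0.05-0.52j]]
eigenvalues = [(0.38+0.05j), (0.38-0.05j)]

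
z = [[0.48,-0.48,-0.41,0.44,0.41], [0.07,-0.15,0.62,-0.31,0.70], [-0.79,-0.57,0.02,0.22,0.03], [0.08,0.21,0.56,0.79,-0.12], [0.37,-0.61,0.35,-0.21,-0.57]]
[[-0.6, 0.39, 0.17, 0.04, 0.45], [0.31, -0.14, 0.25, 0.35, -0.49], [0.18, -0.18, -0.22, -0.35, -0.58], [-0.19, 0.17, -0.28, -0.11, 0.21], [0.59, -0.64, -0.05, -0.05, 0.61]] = z@[[-0.2,  0.10,  0.23,  0.29,  0.88], [-0.26,  0.36,  -0.02,  0.13,  -0.14], [0.55,  -0.38,  -0.1,  0.11,  -0.18], [-0.59,  0.44,  -0.26,  -0.24,  0.26], [-0.34,  0.4,  0.3,  0.29,  -0.55]]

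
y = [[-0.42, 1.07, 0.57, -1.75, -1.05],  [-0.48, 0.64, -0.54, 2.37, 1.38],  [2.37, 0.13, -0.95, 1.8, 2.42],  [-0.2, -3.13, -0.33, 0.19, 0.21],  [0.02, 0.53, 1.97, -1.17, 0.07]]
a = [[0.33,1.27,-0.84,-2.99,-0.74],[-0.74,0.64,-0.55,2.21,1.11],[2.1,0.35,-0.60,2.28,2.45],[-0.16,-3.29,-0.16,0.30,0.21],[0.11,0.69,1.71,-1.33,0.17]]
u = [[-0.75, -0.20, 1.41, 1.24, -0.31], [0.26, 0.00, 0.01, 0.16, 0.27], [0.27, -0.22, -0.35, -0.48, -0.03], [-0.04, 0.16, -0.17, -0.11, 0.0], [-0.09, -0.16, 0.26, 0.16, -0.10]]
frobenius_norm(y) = 6.74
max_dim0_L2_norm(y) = 3.65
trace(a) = 0.84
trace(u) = -1.31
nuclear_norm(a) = 14.06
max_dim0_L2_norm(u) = 1.49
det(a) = 68.17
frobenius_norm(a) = 7.18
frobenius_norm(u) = 2.25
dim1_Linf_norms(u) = [1.41, 0.27, 0.48, 0.17, 0.26]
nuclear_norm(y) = 12.61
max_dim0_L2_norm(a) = 4.57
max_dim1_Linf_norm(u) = 1.41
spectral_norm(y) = 5.12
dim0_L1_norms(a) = [3.44, 6.24, 3.86, 9.11, 4.68]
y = a + u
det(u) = 0.00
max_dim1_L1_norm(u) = 3.91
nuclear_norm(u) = 2.99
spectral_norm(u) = 2.18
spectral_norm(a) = 5.28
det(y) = 16.73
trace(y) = -0.47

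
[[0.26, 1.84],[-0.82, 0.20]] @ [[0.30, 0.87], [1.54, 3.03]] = [[2.91, 5.80], [0.06, -0.11]]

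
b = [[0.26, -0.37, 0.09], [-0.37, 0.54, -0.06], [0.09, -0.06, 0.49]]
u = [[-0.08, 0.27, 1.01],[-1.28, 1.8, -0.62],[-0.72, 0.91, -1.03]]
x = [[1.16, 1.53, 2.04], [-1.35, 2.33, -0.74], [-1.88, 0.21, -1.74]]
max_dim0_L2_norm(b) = 0.66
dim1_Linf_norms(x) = [2.04, 2.33, 1.88]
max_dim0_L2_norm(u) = 2.03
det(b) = 0.00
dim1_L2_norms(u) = [1.05, 2.29, 1.55]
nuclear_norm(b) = 1.29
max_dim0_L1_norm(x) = 4.52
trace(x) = 1.75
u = x @ b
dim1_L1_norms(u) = [1.36, 3.7, 2.66]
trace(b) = 1.29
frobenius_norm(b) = 0.95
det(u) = 0.00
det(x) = 2.37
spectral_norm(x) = 3.73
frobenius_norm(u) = 2.96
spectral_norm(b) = 0.83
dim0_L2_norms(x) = [2.59, 2.8, 2.78]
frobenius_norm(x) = 4.72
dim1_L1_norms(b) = [0.72, 0.97, 0.64]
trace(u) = 0.69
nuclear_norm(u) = 3.90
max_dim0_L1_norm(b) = 0.97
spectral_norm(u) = 2.71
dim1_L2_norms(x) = [2.8, 2.79, 2.57]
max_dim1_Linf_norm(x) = 2.33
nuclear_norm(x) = 6.83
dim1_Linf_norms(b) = [0.37, 0.54, 0.49]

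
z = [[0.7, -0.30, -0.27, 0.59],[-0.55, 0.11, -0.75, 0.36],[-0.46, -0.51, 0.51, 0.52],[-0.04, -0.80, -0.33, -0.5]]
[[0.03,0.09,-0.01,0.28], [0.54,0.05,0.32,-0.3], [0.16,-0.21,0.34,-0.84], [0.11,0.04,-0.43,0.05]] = z @[[-0.35, 0.13, -0.32, 0.74], [-0.12, 0.05, 0.21, 0.27], [-0.36, -0.18, 0.08, -0.3], [0.24, -0.06, 0.5, -0.40]]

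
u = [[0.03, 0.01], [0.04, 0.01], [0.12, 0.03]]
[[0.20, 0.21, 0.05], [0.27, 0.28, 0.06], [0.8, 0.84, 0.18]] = u @ [[6.47, 6.61, 1.27], [0.65, 1.56, 0.80]]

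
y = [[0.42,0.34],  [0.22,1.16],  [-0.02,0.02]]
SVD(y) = [[-0.35, 0.93], [-0.94, -0.35], [-0.01, -0.08]] @ diag([1.2563525653195953, 0.32920849262264246]) @ [[-0.28, -0.96], [0.96, -0.28]]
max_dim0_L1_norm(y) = 1.52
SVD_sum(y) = [[0.13,0.43], [0.33,1.13], [0.00,0.01]] + [[0.29, -0.09], [-0.11, 0.03], [-0.02, 0.01]]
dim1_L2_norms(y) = [0.54, 1.18, 0.03]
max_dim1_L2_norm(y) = 1.18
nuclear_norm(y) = 1.59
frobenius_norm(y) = 1.30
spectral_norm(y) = 1.26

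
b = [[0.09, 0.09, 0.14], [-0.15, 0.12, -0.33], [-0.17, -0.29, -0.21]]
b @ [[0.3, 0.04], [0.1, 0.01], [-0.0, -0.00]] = [[0.04,0.0], [-0.03,-0.00], [-0.08,-0.01]]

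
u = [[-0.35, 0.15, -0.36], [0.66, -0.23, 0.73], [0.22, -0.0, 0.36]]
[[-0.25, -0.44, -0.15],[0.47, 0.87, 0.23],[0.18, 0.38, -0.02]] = u @[[-0.25, 0.73, 0.64], [-0.73, 0.29, -0.62], [0.64, 0.62, -0.46]]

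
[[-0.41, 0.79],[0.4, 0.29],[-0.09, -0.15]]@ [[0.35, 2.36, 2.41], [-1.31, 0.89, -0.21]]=[[-1.18, -0.26, -1.15], [-0.24, 1.2, 0.9], [0.16, -0.35, -0.19]]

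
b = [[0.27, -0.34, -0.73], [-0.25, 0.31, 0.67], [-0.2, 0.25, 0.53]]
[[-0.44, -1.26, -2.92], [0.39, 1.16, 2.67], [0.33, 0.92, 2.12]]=b @ [[0.88, -2.85, 0.67], [3.56, -0.71, 1.08], [-0.73, 1.0, 3.74]]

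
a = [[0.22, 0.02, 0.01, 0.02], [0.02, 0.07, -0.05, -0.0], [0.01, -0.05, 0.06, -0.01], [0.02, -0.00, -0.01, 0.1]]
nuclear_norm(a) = 0.45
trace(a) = 0.45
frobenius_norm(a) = 0.27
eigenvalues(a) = [0.23, 0.01, 0.1, 0.12]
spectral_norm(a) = 0.23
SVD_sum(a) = [[0.22, 0.03, 0.00, 0.03], [0.03, 0.00, 0.0, 0.0], [0.0, 0.00, 0.00, 0.0], [0.03, 0.0, 0.00, 0.01]] + [[0.0, -0.01, 0.01, -0.0], [-0.01, 0.05, -0.05, 0.02], [0.01, -0.05, 0.05, -0.02], [-0.0, 0.02, -0.02, 0.01]] + [[0.00,0.0,-0.00,-0.01],  [0.00,0.01,-0.00,-0.03],  [-0.0,-0.0,0.0,0.01],  [-0.01,-0.03,0.01,0.09]] + [[0.00,  -0.0,  -0.0,  -0.00], [-0.00,  0.01,  0.01,  0.0], [-0.0,  0.01,  0.01,  0.00], [-0.00,  0.00,  0.0,  0.00]]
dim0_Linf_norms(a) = [0.22, 0.07, 0.06, 0.1]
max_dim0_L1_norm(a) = 0.27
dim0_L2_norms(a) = [0.22, 0.09, 0.08, 0.1]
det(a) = 0.00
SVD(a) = [[-0.98, 0.12, 0.11, 0.11], [-0.12, -0.68, 0.29, -0.66], [-0.01, 0.67, -0.11, -0.73], [-0.15, -0.27, -0.94, -0.11]] @ diag([0.22577469986700793, 0.11614961686596764, 0.09643403689343108, 0.011641646373593462]) @ [[-0.98, -0.12, -0.01, -0.15],  [0.12, -0.68, 0.67, -0.27],  [0.11, 0.29, -0.11, -0.94],  [0.11, -0.66, -0.73, -0.11]]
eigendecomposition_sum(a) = [[0.22, 0.03, 0.00, 0.03], [0.03, 0.00, 0.0, 0.0], [0.0, 0.00, 0.0, 0.0], [0.03, 0.0, 0.00, 0.01]] + [[0.0,  -0.00,  -0.0,  -0.00], [-0.00,  0.01,  0.01,  0.00], [-0.00,  0.01,  0.01,  0.0], [-0.00,  0.0,  0.00,  0.0]] + [[0.00, 0.0, -0.00, -0.01],[0.00, 0.01, -0.00, -0.03],[-0.0, -0.00, 0.0, 0.01],[-0.01, -0.03, 0.01, 0.09]] + [[0.00, -0.01, 0.01, -0.0], [-0.01, 0.05, -0.05, 0.02], [0.01, -0.05, 0.05, -0.02], [-0.0, 0.02, -0.02, 0.01]]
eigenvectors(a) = [[0.98,0.11,0.11,0.12], [0.12,-0.66,0.29,-0.68], [0.01,-0.73,-0.11,0.67], [0.15,-0.11,-0.94,-0.27]]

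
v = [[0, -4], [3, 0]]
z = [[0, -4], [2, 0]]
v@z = [[-8, 0], [0, -12]]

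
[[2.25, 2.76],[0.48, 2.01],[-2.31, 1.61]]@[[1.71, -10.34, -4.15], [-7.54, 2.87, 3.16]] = [[-16.96, -15.34, -0.62], [-14.33, 0.81, 4.36], [-16.09, 28.51, 14.67]]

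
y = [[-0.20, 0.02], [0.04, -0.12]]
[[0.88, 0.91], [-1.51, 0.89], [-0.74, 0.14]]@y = [[-0.14, -0.09], [0.34, -0.14], [0.15, -0.03]]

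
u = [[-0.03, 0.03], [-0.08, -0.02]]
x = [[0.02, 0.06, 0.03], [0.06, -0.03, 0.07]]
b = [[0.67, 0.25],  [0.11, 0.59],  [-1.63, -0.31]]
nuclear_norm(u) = 0.12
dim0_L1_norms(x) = [0.08, 0.09, 0.1]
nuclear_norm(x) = 0.17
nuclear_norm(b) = 2.38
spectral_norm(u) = 0.09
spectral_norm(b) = 1.82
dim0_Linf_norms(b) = [1.63, 0.59]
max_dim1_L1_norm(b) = 1.94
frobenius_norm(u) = 0.09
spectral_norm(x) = 0.10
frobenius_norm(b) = 1.90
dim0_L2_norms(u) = [0.09, 0.04]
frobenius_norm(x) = 0.12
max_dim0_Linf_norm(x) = 0.07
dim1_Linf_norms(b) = [0.67, 0.59, 1.63]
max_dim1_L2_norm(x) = 0.1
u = x @ b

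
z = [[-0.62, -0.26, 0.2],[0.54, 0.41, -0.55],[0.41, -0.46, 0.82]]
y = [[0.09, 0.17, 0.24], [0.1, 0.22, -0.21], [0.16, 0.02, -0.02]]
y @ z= [[0.13, -0.06, 0.12], [-0.03, 0.16, -0.27], [-0.1, -0.02, 0.00]]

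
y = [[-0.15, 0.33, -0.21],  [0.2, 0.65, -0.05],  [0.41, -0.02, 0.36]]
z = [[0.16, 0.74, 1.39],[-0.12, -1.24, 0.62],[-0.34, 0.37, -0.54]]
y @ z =[[0.01,  -0.6,  0.11], [-0.03,  -0.68,  0.71], [-0.05,  0.46,  0.36]]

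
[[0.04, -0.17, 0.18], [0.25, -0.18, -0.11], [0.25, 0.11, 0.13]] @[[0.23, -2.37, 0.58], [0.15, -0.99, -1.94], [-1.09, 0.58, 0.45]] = [[-0.21, 0.18, 0.43], [0.15, -0.48, 0.44], [-0.07, -0.63, -0.01]]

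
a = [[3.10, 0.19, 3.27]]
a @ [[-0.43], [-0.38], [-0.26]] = [[-2.26]]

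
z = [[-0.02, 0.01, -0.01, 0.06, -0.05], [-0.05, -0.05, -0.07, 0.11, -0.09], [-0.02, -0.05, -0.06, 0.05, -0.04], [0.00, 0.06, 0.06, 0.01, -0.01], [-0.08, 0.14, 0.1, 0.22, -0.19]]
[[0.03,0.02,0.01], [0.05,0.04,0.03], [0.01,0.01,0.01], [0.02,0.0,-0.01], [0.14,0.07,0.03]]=z@[[-0.48,-0.45,-0.34], [0.08,0.07,-0.06], [0.11,-0.05,-0.04], [-0.05,-0.15,-0.06], [-0.46,-0.34,-0.14]]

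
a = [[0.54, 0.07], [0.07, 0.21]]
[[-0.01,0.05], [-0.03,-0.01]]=a @ [[-0.00, 0.1], [-0.16, -0.07]]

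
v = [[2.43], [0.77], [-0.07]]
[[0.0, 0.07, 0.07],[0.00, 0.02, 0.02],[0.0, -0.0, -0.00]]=v @ [[-0.00, 0.03, 0.03]]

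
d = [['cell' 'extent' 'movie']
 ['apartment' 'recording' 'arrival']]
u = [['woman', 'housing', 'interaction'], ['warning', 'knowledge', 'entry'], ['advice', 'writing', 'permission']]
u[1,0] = 'warning'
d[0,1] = 'extent'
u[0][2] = 'interaction'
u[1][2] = 'entry'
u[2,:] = ['advice', 'writing', 'permission']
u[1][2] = 'entry'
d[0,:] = ['cell', 'extent', 'movie']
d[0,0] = 'cell'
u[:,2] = ['interaction', 'entry', 'permission']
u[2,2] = 'permission'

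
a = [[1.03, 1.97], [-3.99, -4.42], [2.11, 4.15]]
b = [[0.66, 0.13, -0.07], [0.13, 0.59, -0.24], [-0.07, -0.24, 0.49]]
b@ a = [[0.01, 0.44],[-2.73, -3.35],[1.92, 2.96]]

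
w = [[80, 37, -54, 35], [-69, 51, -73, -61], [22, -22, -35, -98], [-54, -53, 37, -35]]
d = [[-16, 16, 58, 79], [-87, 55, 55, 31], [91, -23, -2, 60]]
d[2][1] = -23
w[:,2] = [-54, -73, -35, 37]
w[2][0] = 22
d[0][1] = 16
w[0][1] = 37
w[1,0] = -69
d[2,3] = 60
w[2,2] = -35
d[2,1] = -23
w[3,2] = 37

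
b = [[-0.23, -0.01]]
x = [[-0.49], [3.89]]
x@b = [[0.11,0.0], [-0.89,-0.04]]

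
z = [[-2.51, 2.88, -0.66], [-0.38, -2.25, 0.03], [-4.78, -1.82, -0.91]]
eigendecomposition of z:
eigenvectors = [[0.2, -0.37, -0.24], [-0.05, -0.13, -0.21], [-0.98, -0.92, -0.95]]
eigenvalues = [-0.01, -3.11, -2.55]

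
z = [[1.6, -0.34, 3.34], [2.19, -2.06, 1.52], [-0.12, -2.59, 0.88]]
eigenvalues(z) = [(1.31+2.33j), (1.31-2.33j), (-2.2+0j)]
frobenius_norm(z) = 5.72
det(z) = -15.65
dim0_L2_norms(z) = [2.71, 3.33, 3.77]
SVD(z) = [[-0.67, 0.63, 0.39], [-0.64, -0.22, -0.73], [-0.38, -0.74, 0.55]] @ diag([4.97930104880603, 2.51415801458231, 1.250508113956367]) @ [[-0.49, 0.51, -0.71], [0.24, 0.86, 0.45], [-0.84, -0.04, 0.54]]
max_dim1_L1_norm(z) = 5.77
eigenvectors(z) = [[(-0.74+0j), -0.74-0.00j, -0.44+0.00j], [-0.43+0.07j, -0.43-0.07j, (0.7+0j)], [(0.02-0.51j), (0.02+0.51j), (0.57+0j)]]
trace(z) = 0.42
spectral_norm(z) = 4.98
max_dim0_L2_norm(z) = 3.77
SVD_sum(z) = [[1.62, -1.69, 2.36], [1.56, -1.62, 2.27], [0.92, -0.95, 1.34]] + [[0.39,1.37,0.71], [-0.14,-0.48,-0.25], [-0.46,-1.61,-0.83]] + [[-0.41, -0.02, 0.27], [0.77, 0.04, -0.5], [-0.58, -0.03, 0.38]]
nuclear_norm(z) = 8.74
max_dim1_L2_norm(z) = 3.72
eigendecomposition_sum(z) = [[1.07+0.55j,(-0.64+1.02j),1.61-0.82j], [(0.67+0.22j),(-0.28+0.64j),0.86-0.61j], [(-0.41+0.72j),(-0.68-0.47j),0.52+1.13j]] + [[(1.07-0.55j), -0.64-1.02j, 1.61+0.82j], [0.67-0.22j, -0.28-0.64j, 0.86+0.61j], [(-0.41-0.72j), -0.68+0.47j, (0.52-1.13j)]] + [[(-0.54+0j), (0.94-0j), (0.12+0j)], [0.86-0.00j, (-1.5+0j), (-0.19-0j)], [(0.7-0j), -1.23+0.00j, (-0.16-0j)]]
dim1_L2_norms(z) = [3.72, 3.37, 2.74]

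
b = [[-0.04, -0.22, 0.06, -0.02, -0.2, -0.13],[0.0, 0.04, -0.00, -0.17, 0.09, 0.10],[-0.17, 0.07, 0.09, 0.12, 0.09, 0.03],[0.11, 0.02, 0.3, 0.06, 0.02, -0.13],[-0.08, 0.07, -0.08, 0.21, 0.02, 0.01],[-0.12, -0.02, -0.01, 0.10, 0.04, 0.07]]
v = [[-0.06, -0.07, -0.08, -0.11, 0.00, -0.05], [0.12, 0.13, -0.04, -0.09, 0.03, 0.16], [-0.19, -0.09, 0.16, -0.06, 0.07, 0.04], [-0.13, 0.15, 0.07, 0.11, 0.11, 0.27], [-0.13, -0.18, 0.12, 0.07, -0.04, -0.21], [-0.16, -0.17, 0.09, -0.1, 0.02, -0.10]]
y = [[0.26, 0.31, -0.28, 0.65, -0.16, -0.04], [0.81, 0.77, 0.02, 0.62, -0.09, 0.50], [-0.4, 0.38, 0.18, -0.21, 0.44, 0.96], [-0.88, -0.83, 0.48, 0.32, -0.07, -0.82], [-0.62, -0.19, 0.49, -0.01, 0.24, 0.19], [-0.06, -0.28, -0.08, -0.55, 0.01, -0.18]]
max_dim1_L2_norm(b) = 0.35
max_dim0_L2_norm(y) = 1.43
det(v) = -0.00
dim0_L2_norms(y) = [1.43, 1.28, 0.77, 1.12, 0.54, 1.38]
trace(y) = 1.59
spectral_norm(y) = 2.12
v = b @ y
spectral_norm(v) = 0.54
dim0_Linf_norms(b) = [0.17, 0.22, 0.3, 0.21, 0.2, 0.13]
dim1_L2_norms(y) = [0.83, 1.38, 1.22, 1.57, 0.87, 0.65]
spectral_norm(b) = 0.41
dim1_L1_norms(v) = [0.37, 0.57, 0.61, 0.84, 0.75, 0.64]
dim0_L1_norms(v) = [0.79, 0.79, 0.56, 0.54, 0.27, 0.83]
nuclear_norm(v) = 1.28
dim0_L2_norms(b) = [0.25, 0.25, 0.33, 0.32, 0.24, 0.22]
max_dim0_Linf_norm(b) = 0.3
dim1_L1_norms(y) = [1.7, 2.81, 2.57, 3.4, 1.74, 1.16]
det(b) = -0.00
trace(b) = 0.24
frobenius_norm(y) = 2.78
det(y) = -0.00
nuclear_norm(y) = 4.95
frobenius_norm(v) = 0.72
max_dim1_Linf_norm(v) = 0.27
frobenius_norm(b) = 0.66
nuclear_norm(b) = 1.34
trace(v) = 0.20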